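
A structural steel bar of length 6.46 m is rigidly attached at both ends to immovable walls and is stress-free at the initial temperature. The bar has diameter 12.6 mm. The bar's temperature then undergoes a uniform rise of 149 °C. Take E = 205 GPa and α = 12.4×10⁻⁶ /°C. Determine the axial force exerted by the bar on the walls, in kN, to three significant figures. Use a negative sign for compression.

-47.2 kN

Free thermal expansion αLΔT = 12.4e-6 · 6460 · 149 = 11.94 mm.
The walls impose strain ε = −(11.94)/6460 = -1.8476e-03; σ = Eε = 205000 · -1.8476e-03 = -378.8 MPa.
Wall reaction R = σ·A = -378.8·124.7 = -47230 N = -47.23 kN.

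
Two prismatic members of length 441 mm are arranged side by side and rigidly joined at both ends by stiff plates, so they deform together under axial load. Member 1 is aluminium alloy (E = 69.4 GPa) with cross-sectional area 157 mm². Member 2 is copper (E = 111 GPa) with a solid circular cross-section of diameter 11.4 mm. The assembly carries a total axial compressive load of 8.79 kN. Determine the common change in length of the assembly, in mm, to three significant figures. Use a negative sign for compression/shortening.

-0.174 mm

A_2 = 102.1 mm².
Equal strain + equilibrium ⇒ each member carries load in proportion to AE: A₁E₁ = 10900000 N, A₂E₂ = 11330000 N, ΣAE = 22230000 N.
δ = PL/ΣAE = -8790·441/22230000 = -0.1744 mm.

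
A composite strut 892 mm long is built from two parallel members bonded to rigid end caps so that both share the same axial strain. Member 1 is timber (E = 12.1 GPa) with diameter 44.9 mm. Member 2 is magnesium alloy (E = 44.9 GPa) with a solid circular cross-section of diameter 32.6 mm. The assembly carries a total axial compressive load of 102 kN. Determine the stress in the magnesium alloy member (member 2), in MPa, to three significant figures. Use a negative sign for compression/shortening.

A_1 = 1583 mm².
A_2 = 834.7 mm².
Equal strain + equilibrium ⇒ each member carries load in proportion to AE: A₁E₁ = 19160000 N, A₂E₂ = 37480000 N, ΣAE = 56640000 N.
σ₂ = P·E₂/ΣAE = -102000·44900/56640000 = -80.86 MPa.

-80.9 MPa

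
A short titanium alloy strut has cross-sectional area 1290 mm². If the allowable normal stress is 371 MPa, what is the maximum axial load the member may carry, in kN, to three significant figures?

P_max = σ_allow · A = 371 · 1290 = 478600 N = 478.6 kN.

479 kN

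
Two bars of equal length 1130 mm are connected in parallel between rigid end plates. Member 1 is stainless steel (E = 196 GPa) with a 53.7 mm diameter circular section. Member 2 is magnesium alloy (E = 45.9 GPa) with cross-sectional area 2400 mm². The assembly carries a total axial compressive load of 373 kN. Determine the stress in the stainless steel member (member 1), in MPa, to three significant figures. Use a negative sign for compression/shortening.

-132 MPa

A_1 = 2265 mm².
Equal strain + equilibrium ⇒ each member carries load in proportion to AE: A₁E₁ = 443900000 N, A₂E₂ = 110200000 N, ΣAE = 554100000 N.
σ₁ = P·E₁/ΣAE = -373000·196000/554100000 = -131.9 MPa.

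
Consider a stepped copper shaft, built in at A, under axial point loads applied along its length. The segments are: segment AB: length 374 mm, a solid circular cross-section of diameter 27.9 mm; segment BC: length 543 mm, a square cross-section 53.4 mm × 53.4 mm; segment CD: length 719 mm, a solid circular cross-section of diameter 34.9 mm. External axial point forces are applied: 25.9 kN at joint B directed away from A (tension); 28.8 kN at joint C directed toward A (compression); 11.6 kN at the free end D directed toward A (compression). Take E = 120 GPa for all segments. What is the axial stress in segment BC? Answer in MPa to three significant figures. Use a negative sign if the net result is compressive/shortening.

-14.2 MPa

Internal axial forces (sectioning from the free end, tension +): N_CD = -11.6 kN, N_BC = -40.4 kN, N_AB = -14.5 kN.
A_BC = 2852 mm².
σ_BC = N_BC/A_BC = -40400/2852 = -14.17 MPa.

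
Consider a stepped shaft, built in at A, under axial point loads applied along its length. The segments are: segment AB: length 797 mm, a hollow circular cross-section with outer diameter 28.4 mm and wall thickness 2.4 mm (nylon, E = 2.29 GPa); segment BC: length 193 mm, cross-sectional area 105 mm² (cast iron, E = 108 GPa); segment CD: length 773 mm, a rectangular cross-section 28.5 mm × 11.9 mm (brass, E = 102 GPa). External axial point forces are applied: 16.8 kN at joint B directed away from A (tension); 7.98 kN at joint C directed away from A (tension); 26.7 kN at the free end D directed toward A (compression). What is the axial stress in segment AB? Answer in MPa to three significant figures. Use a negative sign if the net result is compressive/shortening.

Internal axial forces (sectioning from the free end, tension +): N_CD = -26.7 kN, N_BC = -18.72 kN, N_AB = -1.92 kN.
A_AB = 196 mm².
σ_AB = N_AB/A_AB = -1920/196 = -9.794 MPa.

-9.79 MPa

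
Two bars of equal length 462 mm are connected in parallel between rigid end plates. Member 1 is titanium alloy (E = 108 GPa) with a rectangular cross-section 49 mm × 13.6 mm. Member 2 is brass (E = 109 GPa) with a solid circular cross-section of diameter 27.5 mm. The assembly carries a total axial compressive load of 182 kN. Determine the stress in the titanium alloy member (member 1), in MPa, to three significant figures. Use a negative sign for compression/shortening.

A_1 = 666.4 mm².
A_2 = 594 mm².
Equal strain + equilibrium ⇒ each member carries load in proportion to AE: A₁E₁ = 71970000 N, A₂E₂ = 64740000 N, ΣAE = 136700000 N.
σ₁ = P·E₁/ΣAE = -182000·108000/136700000 = -143.8 MPa.

-144 MPa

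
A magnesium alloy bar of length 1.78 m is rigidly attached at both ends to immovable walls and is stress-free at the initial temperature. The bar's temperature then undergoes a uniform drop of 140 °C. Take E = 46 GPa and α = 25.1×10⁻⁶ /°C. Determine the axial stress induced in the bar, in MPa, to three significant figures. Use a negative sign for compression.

Free thermal expansion αLΔT = 25.1e-6 · 1780 · -140 = -6.255 mm.
The walls impose strain ε = −(-6.255)/1780 = 3.5140e-03; σ = Eε = 46000 · 3.5140e-03 = 161.6 MPa.

162 MPa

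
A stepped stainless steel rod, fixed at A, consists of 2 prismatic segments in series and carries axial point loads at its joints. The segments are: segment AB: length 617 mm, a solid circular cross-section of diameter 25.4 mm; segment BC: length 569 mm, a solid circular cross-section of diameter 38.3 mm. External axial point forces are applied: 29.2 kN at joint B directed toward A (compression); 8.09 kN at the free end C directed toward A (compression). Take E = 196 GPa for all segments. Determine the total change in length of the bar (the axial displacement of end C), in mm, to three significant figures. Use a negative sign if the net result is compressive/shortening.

-0.252 mm

Internal axial forces (sectioning from the free end, tension +): N_BC = -8.09 kN, N_AB = -37.29 kN.
A_AB = 506.7 mm².
A_BC = 1152 mm².
δ_AB = -37290·617/(506.7·196000) = -0.2317 mm
δ_BC = -8090·569/(1152·196000) = -0.02039 mm
δ = Σδ_i = -0.2521 mm.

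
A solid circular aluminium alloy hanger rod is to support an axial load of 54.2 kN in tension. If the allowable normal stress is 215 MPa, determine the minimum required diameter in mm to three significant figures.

17.9 mm

Required area A ≥ P/σ_allow = 54200/215 = 252.1 mm².
For a solid circular section, d ≥ √(4A/π) = 17.92 mm.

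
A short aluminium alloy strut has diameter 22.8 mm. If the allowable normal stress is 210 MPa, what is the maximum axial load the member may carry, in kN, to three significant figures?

A = 408.3 mm².
P_max = σ_allow · A = 210 · 408.3 = 85740 N = 85.74 kN.

85.7 kN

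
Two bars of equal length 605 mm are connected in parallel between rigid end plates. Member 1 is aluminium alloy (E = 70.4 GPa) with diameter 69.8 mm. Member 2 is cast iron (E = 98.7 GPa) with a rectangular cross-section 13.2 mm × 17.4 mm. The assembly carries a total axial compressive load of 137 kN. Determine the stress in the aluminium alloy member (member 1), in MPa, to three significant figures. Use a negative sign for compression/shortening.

-33.0 MPa

A_1 = 3826 mm².
A_2 = 229.7 mm².
Equal strain + equilibrium ⇒ each member carries load in proportion to AE: A₁E₁ = 269400000 N, A₂E₂ = 22670000 N, ΣAE = 292100000 N.
σ₁ = P·E₁/ΣAE = -137000·70400/292100000 = -33.02 MPa.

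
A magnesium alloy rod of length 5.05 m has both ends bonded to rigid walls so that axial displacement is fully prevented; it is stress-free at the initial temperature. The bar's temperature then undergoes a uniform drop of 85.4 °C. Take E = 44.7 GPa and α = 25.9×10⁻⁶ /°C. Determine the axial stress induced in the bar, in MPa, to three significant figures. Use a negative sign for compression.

98.9 MPa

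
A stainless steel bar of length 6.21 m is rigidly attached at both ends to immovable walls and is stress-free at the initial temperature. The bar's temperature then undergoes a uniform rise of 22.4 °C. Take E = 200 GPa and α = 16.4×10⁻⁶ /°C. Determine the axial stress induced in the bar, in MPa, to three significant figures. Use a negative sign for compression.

-73.5 MPa

Free thermal expansion αLΔT = 16.4e-6 · 6210 · 22.4 = 2.281 mm.
The walls impose strain ε = −(2.281)/6210 = -3.6736e-04; σ = Eε = 200000 · -3.6736e-04 = -73.47 MPa.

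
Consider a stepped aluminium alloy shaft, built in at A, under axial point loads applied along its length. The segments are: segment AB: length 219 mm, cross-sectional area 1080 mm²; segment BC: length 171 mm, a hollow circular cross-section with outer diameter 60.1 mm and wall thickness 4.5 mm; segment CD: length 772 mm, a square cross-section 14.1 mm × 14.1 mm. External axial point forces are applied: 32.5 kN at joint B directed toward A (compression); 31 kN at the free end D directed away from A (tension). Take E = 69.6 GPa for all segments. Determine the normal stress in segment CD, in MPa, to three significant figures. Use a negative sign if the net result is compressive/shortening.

156 MPa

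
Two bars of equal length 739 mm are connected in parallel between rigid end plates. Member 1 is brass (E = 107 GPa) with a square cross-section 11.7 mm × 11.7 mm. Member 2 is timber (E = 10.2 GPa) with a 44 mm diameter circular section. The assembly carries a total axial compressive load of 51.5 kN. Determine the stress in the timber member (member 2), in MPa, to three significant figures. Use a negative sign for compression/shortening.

A_1 = 136.9 mm².
A_2 = 1521 mm².
Equal strain + equilibrium ⇒ each member carries load in proportion to AE: A₁E₁ = 14650000 N, A₂E₂ = 15510000 N, ΣAE = 30160000 N.
σ₂ = P·E₂/ΣAE = -51500·10200/30160000 = -17.42 MPa.

-17.4 MPa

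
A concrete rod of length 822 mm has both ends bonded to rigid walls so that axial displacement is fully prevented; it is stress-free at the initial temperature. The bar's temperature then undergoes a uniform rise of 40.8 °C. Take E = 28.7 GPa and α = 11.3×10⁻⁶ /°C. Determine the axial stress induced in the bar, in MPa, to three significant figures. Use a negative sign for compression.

-13.2 MPa

Free thermal expansion αLΔT = 11.3e-6 · 822 · 40.8 = 0.379 mm.
The walls impose strain ε = −(0.379)/822 = -4.6104e-04; σ = Eε = 28700 · -4.6104e-04 = -13.23 MPa.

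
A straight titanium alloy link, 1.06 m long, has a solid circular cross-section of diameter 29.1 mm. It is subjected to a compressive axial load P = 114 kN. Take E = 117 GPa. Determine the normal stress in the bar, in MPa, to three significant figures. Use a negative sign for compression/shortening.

-171 MPa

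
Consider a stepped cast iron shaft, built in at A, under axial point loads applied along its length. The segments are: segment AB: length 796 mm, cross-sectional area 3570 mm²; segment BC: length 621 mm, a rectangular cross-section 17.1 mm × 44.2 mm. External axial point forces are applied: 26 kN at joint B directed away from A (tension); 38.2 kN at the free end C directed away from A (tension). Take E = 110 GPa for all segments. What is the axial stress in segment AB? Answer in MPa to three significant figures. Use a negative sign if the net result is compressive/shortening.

18.0 MPa

Internal axial forces (sectioning from the free end, tension +): N_BC = 38.2 kN, N_AB = 64.2 kN.
σ_AB = N_AB/A_AB = 64200/3570 = 17.98 MPa.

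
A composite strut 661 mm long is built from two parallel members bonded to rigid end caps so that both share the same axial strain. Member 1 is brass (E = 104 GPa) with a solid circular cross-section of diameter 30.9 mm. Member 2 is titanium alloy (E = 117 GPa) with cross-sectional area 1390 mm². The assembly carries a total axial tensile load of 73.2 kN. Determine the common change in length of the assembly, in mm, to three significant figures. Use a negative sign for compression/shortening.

A_1 = 749.9 mm².
Equal strain + equilibrium ⇒ each member carries load in proportion to AE: A₁E₁ = 77990000 N, A₂E₂ = 162600000 N, ΣAE = 240600000 N.
δ = PL/ΣAE = 73200·661/240600000 = 0.2011 mm.

0.201 mm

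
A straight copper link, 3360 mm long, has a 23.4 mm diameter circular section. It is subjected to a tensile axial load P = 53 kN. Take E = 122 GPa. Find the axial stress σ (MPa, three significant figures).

A = 430.1 mm².
σ = N/A = 53000/430.1 = 123.2 MPa.

123 MPa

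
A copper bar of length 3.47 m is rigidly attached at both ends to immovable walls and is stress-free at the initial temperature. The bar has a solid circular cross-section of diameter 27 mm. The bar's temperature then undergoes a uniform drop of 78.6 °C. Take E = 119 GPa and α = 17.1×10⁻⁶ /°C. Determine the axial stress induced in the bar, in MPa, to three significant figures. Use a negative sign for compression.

Free thermal expansion αLΔT = 17.1e-6 · 3470 · -78.6 = -4.664 mm.
The walls impose strain ε = −(-4.664)/3470 = 1.3441e-03; σ = Eε = 119000 · 1.3441e-03 = 159.9 MPa.

160 MPa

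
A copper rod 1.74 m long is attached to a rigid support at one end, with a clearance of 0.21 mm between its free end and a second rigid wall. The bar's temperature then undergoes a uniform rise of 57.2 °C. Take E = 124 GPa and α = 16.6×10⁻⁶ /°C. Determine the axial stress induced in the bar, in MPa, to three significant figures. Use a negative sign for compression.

-103 MPa

Free thermal expansion αLΔT = 16.6e-6 · 1740 · 57.2 = 1.652 mm.
The walls engage after the gap closes; constrained expansion = 1.652 − 0.21 = 1.442 mm.
The walls impose strain ε = −(1.442)/1740 = -8.2883e-04; σ = Eε = 124000 · -8.2883e-04 = -102.8 MPa.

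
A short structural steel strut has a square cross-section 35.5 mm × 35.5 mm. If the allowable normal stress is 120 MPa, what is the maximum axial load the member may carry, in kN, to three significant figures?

A = 1260 mm².
P_max = σ_allow · A = 120 · 1260 = 151200 N = 151.2 kN.

151 kN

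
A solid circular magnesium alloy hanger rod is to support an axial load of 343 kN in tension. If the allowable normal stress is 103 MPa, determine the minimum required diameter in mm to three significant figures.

Required area A ≥ P/σ_allow = 343000/103 = 3330 mm².
For a solid circular section, d ≥ √(4A/π) = 65.12 mm.

65.1 mm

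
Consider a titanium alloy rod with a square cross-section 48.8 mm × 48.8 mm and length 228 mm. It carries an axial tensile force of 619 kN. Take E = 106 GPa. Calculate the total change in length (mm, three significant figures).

A = 2381 mm².
δ_mech = NL/(AE) = 619000·228/(2381·106000) = 0.5591 mm.

0.559 mm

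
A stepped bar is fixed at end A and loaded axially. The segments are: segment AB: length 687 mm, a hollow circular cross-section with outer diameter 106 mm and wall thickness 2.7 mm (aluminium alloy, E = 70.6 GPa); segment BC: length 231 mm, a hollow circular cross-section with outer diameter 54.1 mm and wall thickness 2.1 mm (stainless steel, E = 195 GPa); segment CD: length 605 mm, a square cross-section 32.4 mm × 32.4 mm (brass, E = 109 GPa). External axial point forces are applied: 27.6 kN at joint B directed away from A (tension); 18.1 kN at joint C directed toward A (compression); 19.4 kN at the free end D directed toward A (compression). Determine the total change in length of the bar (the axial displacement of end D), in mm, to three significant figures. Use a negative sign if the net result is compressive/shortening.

-0.342 mm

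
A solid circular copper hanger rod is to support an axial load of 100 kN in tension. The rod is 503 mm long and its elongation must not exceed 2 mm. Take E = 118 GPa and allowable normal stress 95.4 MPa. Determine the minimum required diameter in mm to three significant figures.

Required area A ≥ P/σ_allow = 100000/95.4 = 1048 mm².
For a solid circular section, d ≥ √(4A/π) = 36.53 mm.
Elongation limit: A ≥ PL/(Eδ_allow) = 100000·503/(118000·2) = 213.1 mm² ⇒ d ≥ 16.47 mm.
The stress limit governs.

36.5 mm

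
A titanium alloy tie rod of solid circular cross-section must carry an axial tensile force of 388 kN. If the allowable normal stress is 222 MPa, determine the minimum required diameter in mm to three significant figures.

47.2 mm

Required area A ≥ P/σ_allow = 388000/222 = 1748 mm².
For a solid circular section, d ≥ √(4A/π) = 47.17 mm.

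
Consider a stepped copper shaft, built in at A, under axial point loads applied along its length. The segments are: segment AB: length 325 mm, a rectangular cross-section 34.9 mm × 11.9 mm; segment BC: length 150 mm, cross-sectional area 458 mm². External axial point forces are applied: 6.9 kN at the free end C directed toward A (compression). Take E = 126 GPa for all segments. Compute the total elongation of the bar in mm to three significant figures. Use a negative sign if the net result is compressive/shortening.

-0.0608 mm

Internal axial forces (sectioning from the free end, tension +): N_BC = -6.9 kN, N_AB = -6.9 kN.
A_AB = 415.3 mm².
δ_AB = -6900·325/(415.3·126000) = -0.04285 mm
δ_BC = -6900·150/(458·126000) = -0.01794 mm
δ = Σδ_i = -0.06079 mm.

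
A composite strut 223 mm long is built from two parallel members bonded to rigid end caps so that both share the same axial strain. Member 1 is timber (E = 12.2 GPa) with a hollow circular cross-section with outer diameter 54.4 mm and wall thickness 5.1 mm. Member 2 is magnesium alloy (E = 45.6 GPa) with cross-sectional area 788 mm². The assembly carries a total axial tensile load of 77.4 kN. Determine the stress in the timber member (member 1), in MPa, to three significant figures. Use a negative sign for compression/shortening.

20.7 MPa

A_1 = 789.9 mm².
Equal strain + equilibrium ⇒ each member carries load in proportion to AE: A₁E₁ = 9637000 N, A₂E₂ = 35930000 N, ΣAE = 45570000 N.
σ₁ = P·E₁/ΣAE = 77400·12200/45570000 = 20.72 MPa.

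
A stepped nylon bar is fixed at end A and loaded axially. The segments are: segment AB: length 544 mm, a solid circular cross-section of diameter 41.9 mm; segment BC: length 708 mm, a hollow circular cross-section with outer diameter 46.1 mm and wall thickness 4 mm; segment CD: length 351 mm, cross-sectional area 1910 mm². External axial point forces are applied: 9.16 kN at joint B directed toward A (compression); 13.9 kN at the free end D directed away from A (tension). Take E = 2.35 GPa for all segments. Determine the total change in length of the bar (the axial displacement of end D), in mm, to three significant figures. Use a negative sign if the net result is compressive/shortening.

Internal axial forces (sectioning from the free end, tension +): N_CD = 13.9 kN, N_BC = 13.9 kN, N_AB = 4.74 kN.
A_AB = 1379 mm².
A_BC = 529 mm².
δ_AB = 4740·544/(1379·2350) = 0.7958 mm
δ_BC = 13900·708/(529·2350) = 7.916 mm
δ_CD = 13900·351/(1910·2350) = 1.087 mm
δ = Σδ_i = 9.798 mm.

9.80 mm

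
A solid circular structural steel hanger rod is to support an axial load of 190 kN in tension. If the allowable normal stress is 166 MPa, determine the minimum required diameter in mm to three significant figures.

38.2 mm

Required area A ≥ P/σ_allow = 190000/166 = 1145 mm².
For a solid circular section, d ≥ √(4A/π) = 38.17 mm.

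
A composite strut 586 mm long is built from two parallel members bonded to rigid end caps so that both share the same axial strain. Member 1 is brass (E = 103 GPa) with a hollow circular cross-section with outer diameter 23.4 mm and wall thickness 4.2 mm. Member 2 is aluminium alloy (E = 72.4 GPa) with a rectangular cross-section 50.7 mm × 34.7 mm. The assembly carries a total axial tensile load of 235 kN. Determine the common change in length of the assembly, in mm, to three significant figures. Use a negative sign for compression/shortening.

A_1 = 253.3 mm².
A_2 = 1759 mm².
Equal strain + equilibrium ⇒ each member carries load in proportion to AE: A₁E₁ = 26090000 N, A₂E₂ = 127400000 N, ΣAE = 153500000 N.
δ = PL/ΣAE = 235000·586/153500000 = 0.8973 mm.

0.897 mm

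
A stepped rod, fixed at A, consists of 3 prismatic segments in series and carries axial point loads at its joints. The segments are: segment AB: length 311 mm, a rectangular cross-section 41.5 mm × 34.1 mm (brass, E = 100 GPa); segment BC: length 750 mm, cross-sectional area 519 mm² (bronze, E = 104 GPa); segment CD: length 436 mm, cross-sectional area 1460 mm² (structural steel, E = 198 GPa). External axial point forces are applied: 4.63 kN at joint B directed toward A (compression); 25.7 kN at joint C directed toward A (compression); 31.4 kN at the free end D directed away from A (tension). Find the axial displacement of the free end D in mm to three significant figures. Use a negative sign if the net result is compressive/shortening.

0.129 mm

Internal axial forces (sectioning from the free end, tension +): N_CD = 31.4 kN, N_BC = 5.7 kN, N_AB = 1.07 kN.
A_AB = 1415 mm².
δ_AB = 1070·311/(1415·100000) = 0.002351 mm
δ_BC = 5700·750/(519·104000) = 0.0792 mm
δ_CD = 31400·436/(1460·198000) = 0.04736 mm
δ = Σδ_i = 0.1289 mm.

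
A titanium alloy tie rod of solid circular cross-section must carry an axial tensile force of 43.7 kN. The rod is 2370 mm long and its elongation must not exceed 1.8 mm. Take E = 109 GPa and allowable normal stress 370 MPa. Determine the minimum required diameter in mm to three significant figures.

25.9 mm

Required area A ≥ P/σ_allow = 43700/370 = 118.1 mm².
For a solid circular section, d ≥ √(4A/π) = 12.26 mm.
Elongation limit: A ≥ PL/(Eδ_allow) = 43700·2370/(109000·1.8) = 527.9 mm² ⇒ d ≥ 25.93 mm.
The elongation limit governs.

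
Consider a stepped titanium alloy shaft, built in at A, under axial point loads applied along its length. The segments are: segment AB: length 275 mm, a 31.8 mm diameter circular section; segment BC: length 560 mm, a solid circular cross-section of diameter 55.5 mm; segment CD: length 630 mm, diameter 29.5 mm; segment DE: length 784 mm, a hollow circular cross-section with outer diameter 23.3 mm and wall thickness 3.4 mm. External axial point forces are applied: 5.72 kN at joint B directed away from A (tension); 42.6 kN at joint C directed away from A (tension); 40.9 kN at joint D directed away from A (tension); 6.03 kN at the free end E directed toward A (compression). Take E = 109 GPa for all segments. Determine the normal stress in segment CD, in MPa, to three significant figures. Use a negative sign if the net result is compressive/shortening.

51.0 MPa

Internal axial forces (sectioning from the free end, tension +): N_DE = -6.03 kN, N_CD = 34.87 kN, N_BC = 77.47 kN, N_AB = 83.19 kN.
A_CD = 683.5 mm².
σ_CD = N_CD/A_CD = 34870/683.5 = 51.02 MPa.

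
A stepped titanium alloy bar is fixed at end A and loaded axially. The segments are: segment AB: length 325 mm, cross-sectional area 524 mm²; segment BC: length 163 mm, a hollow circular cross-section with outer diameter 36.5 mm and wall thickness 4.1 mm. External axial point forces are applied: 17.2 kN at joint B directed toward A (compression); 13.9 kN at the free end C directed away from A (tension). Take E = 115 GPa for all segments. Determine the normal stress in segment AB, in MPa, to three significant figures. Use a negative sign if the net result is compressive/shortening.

-6.30 MPa

Internal axial forces (sectioning from the free end, tension +): N_BC = 13.9 kN, N_AB = -3.3 kN.
σ_AB = N_AB/A_AB = -3300/524 = -6.298 MPa.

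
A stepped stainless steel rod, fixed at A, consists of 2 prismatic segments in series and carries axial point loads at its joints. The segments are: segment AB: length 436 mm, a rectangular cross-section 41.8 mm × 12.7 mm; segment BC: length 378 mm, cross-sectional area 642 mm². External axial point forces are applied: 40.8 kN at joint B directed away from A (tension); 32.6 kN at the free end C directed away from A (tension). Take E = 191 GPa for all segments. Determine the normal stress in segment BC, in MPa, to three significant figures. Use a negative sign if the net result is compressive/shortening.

50.8 MPa

Internal axial forces (sectioning from the free end, tension +): N_BC = 32.6 kN, N_AB = 73.4 kN.
σ_BC = N_BC/A_BC = 32600/642 = 50.78 MPa.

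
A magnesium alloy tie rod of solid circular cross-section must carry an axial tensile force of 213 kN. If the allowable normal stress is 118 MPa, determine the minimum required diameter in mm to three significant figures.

Required area A ≥ P/σ_allow = 213000/118 = 1805 mm².
For a solid circular section, d ≥ √(4A/π) = 47.94 mm.

47.9 mm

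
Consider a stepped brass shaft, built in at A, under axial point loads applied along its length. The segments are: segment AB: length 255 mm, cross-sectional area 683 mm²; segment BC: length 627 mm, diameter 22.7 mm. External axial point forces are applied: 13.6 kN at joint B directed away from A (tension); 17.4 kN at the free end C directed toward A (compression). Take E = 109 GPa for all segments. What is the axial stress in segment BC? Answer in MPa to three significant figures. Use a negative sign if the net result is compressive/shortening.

-43.0 MPa

Internal axial forces (sectioning from the free end, tension +): N_BC = -17.4 kN, N_AB = -3.8 kN.
A_BC = 404.7 mm².
σ_BC = N_BC/A_BC = -17400/404.7 = -42.99 MPa.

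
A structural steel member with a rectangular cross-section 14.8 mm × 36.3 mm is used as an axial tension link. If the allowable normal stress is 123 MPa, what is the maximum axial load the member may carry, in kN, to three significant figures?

66.1 kN

A = 537.2 mm².
P_max = σ_allow · A = 123 · 537.2 = 66080 N = 66.08 kN.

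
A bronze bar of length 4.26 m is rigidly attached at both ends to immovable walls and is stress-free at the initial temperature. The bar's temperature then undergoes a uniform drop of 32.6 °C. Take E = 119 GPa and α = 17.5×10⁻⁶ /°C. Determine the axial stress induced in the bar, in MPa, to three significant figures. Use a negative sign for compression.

Free thermal expansion αLΔT = 17.5e-6 · 4260 · -32.6 = -2.43 mm.
The walls impose strain ε = −(-2.43)/4260 = 5.7050e-04; σ = Eε = 119000 · 5.7050e-04 = 67.89 MPa.

67.9 MPa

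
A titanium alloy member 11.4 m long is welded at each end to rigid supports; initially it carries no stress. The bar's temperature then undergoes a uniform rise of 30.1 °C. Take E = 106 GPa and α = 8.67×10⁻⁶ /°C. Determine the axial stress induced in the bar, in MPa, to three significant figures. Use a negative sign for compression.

-27.7 MPa

Free thermal expansion αLΔT = 8.67e-6 · 11400 · 30.1 = 2.975 mm.
The walls impose strain ε = −(2.975)/11400 = -2.6097e-04; σ = Eε = 106000 · -2.6097e-04 = -27.66 MPa.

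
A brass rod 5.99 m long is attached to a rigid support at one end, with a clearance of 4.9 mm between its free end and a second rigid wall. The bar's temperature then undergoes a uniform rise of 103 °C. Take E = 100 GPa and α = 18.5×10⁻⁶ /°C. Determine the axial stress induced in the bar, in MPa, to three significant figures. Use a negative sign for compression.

Free thermal expansion αLΔT = 18.5e-6 · 5990 · 103 = 11.41 mm.
The walls engage after the gap closes; constrained expansion = 11.41 − 4.9 = 6.514 mm.
The walls impose strain ε = −(6.514)/5990 = -1.0875e-03; σ = Eε = 100000 · -1.0875e-03 = -108.7 MPa.

-109 MPa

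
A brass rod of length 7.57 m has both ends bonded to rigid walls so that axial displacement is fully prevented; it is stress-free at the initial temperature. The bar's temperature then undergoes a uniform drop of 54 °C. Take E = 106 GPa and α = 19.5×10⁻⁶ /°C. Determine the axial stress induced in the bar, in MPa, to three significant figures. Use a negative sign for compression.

Free thermal expansion αLΔT = 19.5e-6 · 7570 · -54 = -7.971 mm.
The walls impose strain ε = −(-7.971)/7570 = 1.0530e-03; σ = Eε = 106000 · 1.0530e-03 = 111.6 MPa.

112 MPa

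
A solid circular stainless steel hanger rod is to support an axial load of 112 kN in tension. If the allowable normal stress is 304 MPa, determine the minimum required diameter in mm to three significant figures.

Required area A ≥ P/σ_allow = 112000/304 = 368.4 mm².
For a solid circular section, d ≥ √(4A/π) = 21.66 mm.

21.7 mm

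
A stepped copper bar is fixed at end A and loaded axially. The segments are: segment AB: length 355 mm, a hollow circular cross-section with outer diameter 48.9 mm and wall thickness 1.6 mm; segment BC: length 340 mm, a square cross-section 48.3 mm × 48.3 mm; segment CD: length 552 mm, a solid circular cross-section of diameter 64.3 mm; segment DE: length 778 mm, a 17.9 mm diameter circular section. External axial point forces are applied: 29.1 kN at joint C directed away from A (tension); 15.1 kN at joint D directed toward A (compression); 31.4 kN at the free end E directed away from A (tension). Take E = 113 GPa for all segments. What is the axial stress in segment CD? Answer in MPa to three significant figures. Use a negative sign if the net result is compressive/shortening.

5.02 MPa

Internal axial forces (sectioning from the free end, tension +): N_DE = 31.4 kN, N_CD = 16.3 kN, N_BC = 45.4 kN, N_AB = 45.4 kN.
A_CD = 3247 mm².
σ_CD = N_CD/A_CD = 16300/3247 = 5.02 MPa.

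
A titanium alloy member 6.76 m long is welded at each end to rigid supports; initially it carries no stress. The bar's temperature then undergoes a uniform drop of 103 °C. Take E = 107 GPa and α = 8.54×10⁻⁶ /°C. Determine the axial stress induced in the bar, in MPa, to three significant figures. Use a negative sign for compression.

Free thermal expansion αLΔT = 8.54e-6 · 6760 · -103 = -5.946 mm.
The walls impose strain ε = −(-5.946)/6760 = 8.7962e-04; σ = Eε = 107000 · 8.7962e-04 = 94.12 MPa.

94.1 MPa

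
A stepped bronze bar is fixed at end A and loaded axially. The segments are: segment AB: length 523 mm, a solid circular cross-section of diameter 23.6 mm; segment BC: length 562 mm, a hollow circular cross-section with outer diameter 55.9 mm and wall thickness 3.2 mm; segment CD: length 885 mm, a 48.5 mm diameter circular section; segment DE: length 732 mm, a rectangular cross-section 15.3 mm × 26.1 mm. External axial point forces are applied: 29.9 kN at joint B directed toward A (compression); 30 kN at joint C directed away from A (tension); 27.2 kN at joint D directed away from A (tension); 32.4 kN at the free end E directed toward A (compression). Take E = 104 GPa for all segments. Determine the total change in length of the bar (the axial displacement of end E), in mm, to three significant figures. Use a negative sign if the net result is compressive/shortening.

-0.401 mm

Internal axial forces (sectioning from the free end, tension +): N_DE = -32.4 kN, N_CD = -5.2 kN, N_BC = 24.8 kN, N_AB = -5.1 kN.
A_AB = 437.4 mm².
A_BC = 529.8 mm².
A_CD = 1847 mm².
A_DE = 399.3 mm².
δ_AB = -5100·523/(437.4·104000) = -0.05863 mm
δ_BC = 24800·562/(529.8·104000) = 0.253 mm
δ_CD = -5200·885/(1847·104000) = -0.02395 mm
δ_DE = -32400·732/(399.3·104000) = -0.5711 mm
δ = Σδ_i = -0.4007 mm.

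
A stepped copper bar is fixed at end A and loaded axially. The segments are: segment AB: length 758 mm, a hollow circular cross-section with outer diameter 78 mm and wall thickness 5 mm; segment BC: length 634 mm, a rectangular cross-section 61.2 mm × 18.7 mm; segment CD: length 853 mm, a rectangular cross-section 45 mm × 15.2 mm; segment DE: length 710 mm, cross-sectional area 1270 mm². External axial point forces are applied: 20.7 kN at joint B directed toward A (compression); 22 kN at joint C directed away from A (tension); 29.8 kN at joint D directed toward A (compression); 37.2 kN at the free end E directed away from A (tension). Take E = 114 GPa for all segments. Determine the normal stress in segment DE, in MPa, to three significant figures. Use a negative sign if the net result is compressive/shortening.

29.3 MPa

Internal axial forces (sectioning from the free end, tension +): N_DE = 37.2 kN, N_CD = 7.4 kN, N_BC = 29.4 kN, N_AB = 8.7 kN.
σ_DE = N_DE/A_DE = 37200/1270 = 29.29 MPa.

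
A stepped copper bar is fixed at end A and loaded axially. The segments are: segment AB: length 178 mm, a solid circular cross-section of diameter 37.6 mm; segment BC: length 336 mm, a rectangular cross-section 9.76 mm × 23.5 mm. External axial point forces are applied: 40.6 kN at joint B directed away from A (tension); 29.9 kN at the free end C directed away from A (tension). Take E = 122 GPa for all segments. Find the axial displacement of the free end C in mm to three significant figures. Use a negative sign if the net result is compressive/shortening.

0.452 mm

Internal axial forces (sectioning from the free end, tension +): N_BC = 29.9 kN, N_AB = 70.5 kN.
A_AB = 1110 mm².
A_BC = 229.4 mm².
δ_AB = 70500·178/(1110·122000) = 0.09264 mm
δ_BC = 29900·336/(229.4·122000) = 0.359 mm
δ = Σδ_i = 0.4517 mm.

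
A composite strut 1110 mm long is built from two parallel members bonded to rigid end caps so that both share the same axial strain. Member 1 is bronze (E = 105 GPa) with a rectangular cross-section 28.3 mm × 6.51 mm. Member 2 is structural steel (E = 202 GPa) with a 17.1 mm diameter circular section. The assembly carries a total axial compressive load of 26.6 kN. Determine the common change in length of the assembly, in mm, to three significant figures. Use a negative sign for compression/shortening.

A_1 = 184.2 mm².
A_2 = 229.7 mm².
Equal strain + equilibrium ⇒ each member carries load in proportion to AE: A₁E₁ = 19340000 N, A₂E₂ = 46390000 N, ΣAE = 65740000 N.
δ = PL/ΣAE = -26600·1110/65740000 = -0.4492 mm.

-0.449 mm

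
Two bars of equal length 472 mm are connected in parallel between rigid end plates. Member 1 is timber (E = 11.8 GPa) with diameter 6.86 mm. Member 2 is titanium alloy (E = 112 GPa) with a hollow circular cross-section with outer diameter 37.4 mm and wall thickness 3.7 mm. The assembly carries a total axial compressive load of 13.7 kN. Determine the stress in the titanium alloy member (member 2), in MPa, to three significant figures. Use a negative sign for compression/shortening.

A_1 = 36.96 mm².
A_2 = 391.7 mm².
Equal strain + equilibrium ⇒ each member carries load in proportion to AE: A₁E₁ = 436100 N, A₂E₂ = 43870000 N, ΣAE = 44310000 N.
σ₂ = P·E₂/ΣAE = -13700·112000/44310000 = -34.63 MPa.

-34.6 MPa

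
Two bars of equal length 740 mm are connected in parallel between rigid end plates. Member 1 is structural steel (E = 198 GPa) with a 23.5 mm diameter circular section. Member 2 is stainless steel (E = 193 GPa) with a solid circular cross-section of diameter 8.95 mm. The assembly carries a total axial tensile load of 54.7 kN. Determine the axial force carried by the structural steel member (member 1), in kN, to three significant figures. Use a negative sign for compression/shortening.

47.9 kN

A_1 = 433.7 mm².
A_2 = 62.91 mm².
Equal strain + equilibrium ⇒ each member carries load in proportion to AE: A₁E₁ = 85880000 N, A₂E₂ = 12140000 N, ΣAE = 98020000 N.
F₁ = P·A₁E₁/ΣAE = 54700·85880000/98020000 = 47920 N.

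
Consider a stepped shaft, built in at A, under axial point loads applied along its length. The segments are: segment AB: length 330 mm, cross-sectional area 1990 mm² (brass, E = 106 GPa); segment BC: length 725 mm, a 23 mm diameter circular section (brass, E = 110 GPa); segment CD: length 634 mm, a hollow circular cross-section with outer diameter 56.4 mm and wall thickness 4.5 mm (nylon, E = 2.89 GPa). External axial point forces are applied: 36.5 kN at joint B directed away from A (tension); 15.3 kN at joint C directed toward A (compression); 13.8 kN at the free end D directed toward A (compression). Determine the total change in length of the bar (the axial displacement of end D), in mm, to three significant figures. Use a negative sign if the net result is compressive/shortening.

Internal axial forces (sectioning from the free end, tension +): N_CD = -13.8 kN, N_BC = -29.1 kN, N_AB = 7.4 kN.
A_BC = 415.5 mm².
A_CD = 733.7 mm².
δ_AB = 7400·330/(1990·106000) = 0.01158 mm
δ_BC = -29100·725/(415.5·110000) = -0.4616 mm
δ_CD = -13800·634/(733.7·2890) = -4.126 mm
δ = Σδ_i = -4.576 mm.

-4.58 mm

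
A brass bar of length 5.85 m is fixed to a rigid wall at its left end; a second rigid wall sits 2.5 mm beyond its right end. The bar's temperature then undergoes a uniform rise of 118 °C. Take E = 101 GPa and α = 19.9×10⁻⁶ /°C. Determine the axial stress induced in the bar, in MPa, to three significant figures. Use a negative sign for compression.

Free thermal expansion αLΔT = 19.9e-6 · 5850 · 118 = 13.74 mm.
The walls engage after the gap closes; constrained expansion = 13.74 − 2.5 = 11.24 mm.
The walls impose strain ε = −(11.24)/5850 = -1.9208e-03; σ = Eε = 101000 · -1.9208e-03 = -194 MPa.

-194 MPa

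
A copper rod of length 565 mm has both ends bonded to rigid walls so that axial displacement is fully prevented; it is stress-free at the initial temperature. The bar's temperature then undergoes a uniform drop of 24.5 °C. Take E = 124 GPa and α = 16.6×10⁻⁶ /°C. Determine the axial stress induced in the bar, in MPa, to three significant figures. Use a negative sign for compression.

50.4 MPa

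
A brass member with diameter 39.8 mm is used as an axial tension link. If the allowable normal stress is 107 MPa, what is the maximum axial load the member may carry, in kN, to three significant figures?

A = 1244 mm².
P_max = σ_allow · A = 107 · 1244 = 133100 N = 133.1 kN.

133 kN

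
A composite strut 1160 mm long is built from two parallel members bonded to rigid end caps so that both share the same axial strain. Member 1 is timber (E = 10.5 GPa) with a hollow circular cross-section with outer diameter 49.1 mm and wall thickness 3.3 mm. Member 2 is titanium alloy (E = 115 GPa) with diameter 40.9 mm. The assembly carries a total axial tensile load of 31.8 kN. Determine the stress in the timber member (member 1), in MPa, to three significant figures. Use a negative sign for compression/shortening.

2.14 MPa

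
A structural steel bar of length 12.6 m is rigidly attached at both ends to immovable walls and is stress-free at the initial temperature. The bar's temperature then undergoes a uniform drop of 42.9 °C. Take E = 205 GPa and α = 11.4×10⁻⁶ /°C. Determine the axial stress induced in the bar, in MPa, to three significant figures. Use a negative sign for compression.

Free thermal expansion αLΔT = 11.4e-6 · 12600 · -42.9 = -6.162 mm.
The walls impose strain ε = −(-6.162)/12600 = 4.8906e-04; σ = Eε = 205000 · 4.8906e-04 = 100.3 MPa.

100 MPa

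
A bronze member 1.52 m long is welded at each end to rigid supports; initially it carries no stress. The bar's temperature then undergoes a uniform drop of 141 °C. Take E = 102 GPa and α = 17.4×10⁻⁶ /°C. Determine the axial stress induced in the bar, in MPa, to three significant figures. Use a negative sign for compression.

250 MPa

Free thermal expansion αLΔT = 17.4e-6 · 1520 · -141 = -3.729 mm.
The walls impose strain ε = −(-3.729)/1520 = 2.4534e-03; σ = Eε = 102000 · 2.4534e-03 = 250.2 MPa.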